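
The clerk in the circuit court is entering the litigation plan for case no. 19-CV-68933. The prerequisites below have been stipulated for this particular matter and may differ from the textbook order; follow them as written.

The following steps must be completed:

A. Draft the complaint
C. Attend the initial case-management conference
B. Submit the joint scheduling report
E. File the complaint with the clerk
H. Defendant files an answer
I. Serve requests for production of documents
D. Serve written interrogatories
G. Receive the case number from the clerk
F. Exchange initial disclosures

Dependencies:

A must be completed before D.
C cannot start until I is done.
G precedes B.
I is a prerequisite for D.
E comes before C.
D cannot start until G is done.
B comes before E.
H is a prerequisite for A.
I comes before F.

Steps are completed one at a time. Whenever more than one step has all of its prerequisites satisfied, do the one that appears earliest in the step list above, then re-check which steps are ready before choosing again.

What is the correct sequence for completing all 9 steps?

H, A, I, G, B, E, C, D, F

H, I and G have no prerequisites; H is listed earlier, so H is first.
A now also ready, so the ready set is {A, I, G}; A is listed earlier → A.
Now I and G have their prerequisites met. I is listed earlier, so I next.
G and F are both available; G is listed earlier → G.
B and D now also ready, so the ready set is {B, D, F}; B is listed earlier → B.
E now also ready, so the ready set is {E, D, F}; E is listed earlier → E.
C now also ready, so the ready set is {C, D, F}; C is listed earlier → C.
Now D and F have their prerequisites met. D is listed earlier, so D next.
F needed I, now all done → F.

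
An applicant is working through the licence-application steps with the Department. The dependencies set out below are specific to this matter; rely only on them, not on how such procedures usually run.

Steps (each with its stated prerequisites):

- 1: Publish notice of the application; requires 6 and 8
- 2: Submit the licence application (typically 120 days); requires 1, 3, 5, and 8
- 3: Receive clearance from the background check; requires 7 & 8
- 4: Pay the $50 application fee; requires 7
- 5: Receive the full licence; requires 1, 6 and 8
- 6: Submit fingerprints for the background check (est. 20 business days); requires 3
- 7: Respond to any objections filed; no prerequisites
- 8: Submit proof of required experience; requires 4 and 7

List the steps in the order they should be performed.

7 has no prerequisites → 7 first.
4 needed 7, now all done → 4.
Next only 8 has its prerequisites met → 8.
Next only 3 has its prerequisites met → 3.
6 needed 3, now all done → 6.
Next only 1 has its prerequisites met → 1.
5 is the only step now ready → 5.
2 is the only step now ready → 2.

7, 4, 8, 3, 6, 1, 5, 2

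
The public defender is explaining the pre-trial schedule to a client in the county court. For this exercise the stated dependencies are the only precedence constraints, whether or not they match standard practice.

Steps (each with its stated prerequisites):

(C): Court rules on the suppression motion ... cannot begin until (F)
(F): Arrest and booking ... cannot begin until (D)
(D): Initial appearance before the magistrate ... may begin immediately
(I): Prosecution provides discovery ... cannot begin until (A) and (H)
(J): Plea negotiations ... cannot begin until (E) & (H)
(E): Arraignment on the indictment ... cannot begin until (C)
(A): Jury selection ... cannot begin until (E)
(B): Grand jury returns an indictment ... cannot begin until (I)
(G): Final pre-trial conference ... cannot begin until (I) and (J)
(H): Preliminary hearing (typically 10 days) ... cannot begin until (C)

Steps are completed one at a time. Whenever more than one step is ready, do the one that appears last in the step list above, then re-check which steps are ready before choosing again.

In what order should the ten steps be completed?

(D), (F), (C), (H), (E), (A), (J), (I), (G), (B)

(D) has no prerequisites → (D) first.
(F) needed (D), now all done → (F).
(C) needed (F), now all done → (C).
Now (H) and (E) have their prerequisites met. (H) is listed later, so (H) next.
That leaves (E) as the only ready step → (E).
Now (A) and (J) have their prerequisites met. (A) is listed later, so (A) next.
(I) now also ready, so the ready set is {(J), (I)}; (J) is listed later → (J).
(I) needed (H) and (A), now all done → (I).
Now (G) and (B) have their prerequisites met. (G) is listed later, so (G) next.
Next only (B) has its prerequisites met → (B).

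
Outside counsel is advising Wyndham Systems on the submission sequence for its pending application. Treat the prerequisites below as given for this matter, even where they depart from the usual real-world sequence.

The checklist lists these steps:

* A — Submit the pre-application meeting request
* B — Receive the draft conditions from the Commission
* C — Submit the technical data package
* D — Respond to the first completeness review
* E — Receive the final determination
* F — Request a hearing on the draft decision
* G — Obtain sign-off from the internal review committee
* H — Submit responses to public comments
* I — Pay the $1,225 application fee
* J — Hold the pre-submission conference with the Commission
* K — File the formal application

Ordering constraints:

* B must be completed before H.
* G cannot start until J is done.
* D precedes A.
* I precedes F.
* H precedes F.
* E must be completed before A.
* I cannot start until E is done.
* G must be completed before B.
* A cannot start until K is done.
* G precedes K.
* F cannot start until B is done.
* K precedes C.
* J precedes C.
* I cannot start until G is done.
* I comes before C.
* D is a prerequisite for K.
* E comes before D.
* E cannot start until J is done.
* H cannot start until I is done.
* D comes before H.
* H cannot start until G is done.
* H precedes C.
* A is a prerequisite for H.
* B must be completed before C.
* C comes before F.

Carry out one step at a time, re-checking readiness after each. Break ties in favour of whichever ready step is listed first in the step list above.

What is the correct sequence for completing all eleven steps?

J has no prerequisites → J first.
E and G are both available; E is listed earlier → E.
D now also ready, so the ready set is {D, G}; D is listed earlier → D.
G needed J, now all done → G.
B, I and K are all available; B is listed earlier → B.
Ready: I and K. I is listed earlier → I.
K needed D and G, now all done → K.
A needed D, E and K, now all done → A.
H is the only step now ready → H.
That leaves C as the only ready step → C.
That leaves F as the only ready step → F.

J → E → D → G → B → I → K → A → H → C → F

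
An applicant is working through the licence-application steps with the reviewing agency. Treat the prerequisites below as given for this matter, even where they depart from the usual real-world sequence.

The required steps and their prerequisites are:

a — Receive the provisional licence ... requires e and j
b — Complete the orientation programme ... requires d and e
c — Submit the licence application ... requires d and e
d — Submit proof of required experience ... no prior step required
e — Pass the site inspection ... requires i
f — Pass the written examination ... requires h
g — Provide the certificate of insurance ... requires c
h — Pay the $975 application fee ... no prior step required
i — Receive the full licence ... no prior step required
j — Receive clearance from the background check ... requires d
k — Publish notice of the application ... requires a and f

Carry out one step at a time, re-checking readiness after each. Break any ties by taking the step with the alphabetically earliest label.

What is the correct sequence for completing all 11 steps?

d, h and i have no prerequisites; d has the earlier label, so d is first.
j now also ready, so the ready set is {h, i, j}; h has the earlier label → h.
Ready: f, i and j. f has the earlier label → f.
i and j are both available; i has the earlier label → i.
Now e and j have their prerequisites met. e has the earlier label, so e next.
b and c now also ready, so the ready set is {b, c, j}; b has the earlier label → b.
Now c and j have their prerequisites met. c has the earlier label, so c next.
g now also ready, so the ready set is {g, j}; g has the earlier label → g.
j is the only step now ready → j.
a needed e and j, now all done → a.
k needed a and f, now all done → k.

d, h, f, i, e, b, c, g, j, a, k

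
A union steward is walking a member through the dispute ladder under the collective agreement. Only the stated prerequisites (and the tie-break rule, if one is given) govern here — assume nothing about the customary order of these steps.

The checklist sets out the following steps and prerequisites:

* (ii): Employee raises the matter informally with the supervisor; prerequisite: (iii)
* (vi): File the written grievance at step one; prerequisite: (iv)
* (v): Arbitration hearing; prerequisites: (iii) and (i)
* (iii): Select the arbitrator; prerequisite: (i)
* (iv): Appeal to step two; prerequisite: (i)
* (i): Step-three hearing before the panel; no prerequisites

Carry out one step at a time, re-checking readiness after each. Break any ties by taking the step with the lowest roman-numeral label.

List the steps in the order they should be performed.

Only (i) has no prerequisites, so it is first.
Ready: (iii) and (iv). (iii) has the earlier label → (iii).
(ii) and (v) now also ready, so the ready set is {(ii), (iv), (v)}; (ii) has the earlier label → (ii).
Now (iv) and (v) have their prerequisites met. (iv) has the earlier label, so (iv) next.
(vi) now also ready, so the ready set is {(v), (vi)}; (v) has the earlier label → (v).
(vi) needed (iv), now all done → (vi).

(i), (iii), (ii), (iv), (v), (vi)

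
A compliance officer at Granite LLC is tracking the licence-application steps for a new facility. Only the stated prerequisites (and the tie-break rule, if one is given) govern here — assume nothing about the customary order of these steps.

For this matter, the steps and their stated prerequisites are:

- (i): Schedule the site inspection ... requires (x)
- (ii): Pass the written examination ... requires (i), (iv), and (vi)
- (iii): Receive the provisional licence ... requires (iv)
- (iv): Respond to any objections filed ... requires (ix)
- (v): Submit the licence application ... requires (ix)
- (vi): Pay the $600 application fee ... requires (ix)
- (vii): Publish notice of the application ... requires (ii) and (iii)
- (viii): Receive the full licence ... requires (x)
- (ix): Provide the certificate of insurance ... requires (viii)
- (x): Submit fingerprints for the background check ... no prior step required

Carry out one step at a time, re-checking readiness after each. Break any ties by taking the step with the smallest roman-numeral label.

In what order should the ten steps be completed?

(x), (i), (viii), (ix), (iv), (iii), (v), (vi), (ii), (vii)

(x) is the only step with nothing outstanding, so it goes first.
Ready: (i) and (viii). (i) has the earlier label → (i).
(viii) needed (x), now all done → (viii).
That leaves (ix) as the only ready step → (ix).
(iv), (v) and (vi) are all available; (iv) has the earlier label → (iv).
(iii) now also ready, so the ready set is {(iii), (v), (vi)}; (iii) has the earlier label → (iii).
Ready: (v) and (vi). (v) has the earlier label → (v).
(vi) needed (ix), now all done → (vi).
(ii) is the only step now ready → (ii).
(vii) is the only step now ready → (vii).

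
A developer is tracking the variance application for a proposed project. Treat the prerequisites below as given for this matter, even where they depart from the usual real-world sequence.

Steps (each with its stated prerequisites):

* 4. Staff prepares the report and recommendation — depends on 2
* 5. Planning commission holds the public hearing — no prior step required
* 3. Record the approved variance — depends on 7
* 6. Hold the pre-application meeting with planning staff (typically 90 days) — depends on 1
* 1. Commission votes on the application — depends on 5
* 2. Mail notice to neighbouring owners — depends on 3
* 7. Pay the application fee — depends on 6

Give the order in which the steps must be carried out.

5, 1, 6, 7, 3, 2, 4

5 is the only step with nothing outstanding, so it goes first.
1 is the only step now ready → 1.
6 needed 1, now all done → 6.
7 needed 6, now all done → 7.
3 needed 7, now all done → 3.
That leaves 2 as the only ready step → 2.
4 is the only step now ready → 4.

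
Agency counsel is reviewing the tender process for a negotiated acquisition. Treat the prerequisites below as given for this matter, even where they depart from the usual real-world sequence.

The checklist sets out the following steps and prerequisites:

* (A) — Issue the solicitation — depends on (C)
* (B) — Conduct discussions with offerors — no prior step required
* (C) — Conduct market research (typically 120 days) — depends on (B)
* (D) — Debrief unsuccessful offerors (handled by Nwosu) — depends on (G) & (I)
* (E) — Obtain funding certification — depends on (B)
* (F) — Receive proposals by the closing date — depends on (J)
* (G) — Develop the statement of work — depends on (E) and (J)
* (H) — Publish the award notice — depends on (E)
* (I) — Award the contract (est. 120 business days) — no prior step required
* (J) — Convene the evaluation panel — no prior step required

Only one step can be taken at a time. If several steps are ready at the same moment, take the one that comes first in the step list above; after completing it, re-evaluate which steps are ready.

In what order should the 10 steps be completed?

Nothing is required for (B), (I) and (J). (B) is listed earlier → (B) first.
(C) and (E) now also ready, so the ready set is {(C), (E), (I), (J)}; (C) is listed earlier → (C).
(A) now also ready, so the ready set is {(A), (E), (I), (J)}; (A) is listed earlier → (A).
Now (E), (I) and (J) have their prerequisites met. (E) is listed earlier, so (E) next.
Ready: (H), (I) and (J). (H) is listed earlier → (H).
(I) and (J) are both available; (I) is listed earlier → (I).
That leaves (J) as the only ready step → (J).
Ready: (F) and (G). (F) is listed earlier → (F).
That leaves (G) as the only ready step → (G).
Next only (D) has its prerequisites met → (D).

(B), (C), (A), (E), (H), (I), (J), (F), (G), (D)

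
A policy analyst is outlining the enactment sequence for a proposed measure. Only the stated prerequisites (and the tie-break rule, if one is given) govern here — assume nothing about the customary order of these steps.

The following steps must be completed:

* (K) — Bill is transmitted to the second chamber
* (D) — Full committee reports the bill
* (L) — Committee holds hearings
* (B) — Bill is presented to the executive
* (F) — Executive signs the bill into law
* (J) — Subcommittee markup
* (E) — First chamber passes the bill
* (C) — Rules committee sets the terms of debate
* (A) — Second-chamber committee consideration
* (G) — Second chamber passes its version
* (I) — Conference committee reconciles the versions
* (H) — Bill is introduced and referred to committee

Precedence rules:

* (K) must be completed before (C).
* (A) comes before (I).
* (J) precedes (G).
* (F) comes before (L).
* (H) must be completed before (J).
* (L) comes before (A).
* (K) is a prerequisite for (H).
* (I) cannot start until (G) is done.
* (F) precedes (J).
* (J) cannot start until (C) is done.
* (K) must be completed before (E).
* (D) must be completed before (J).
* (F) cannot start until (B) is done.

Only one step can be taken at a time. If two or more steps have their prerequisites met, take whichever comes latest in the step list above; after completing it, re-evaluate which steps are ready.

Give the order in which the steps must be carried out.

(B) (F) (L) (A) (D) (K) (H) (C) (E) (J) (G) (I)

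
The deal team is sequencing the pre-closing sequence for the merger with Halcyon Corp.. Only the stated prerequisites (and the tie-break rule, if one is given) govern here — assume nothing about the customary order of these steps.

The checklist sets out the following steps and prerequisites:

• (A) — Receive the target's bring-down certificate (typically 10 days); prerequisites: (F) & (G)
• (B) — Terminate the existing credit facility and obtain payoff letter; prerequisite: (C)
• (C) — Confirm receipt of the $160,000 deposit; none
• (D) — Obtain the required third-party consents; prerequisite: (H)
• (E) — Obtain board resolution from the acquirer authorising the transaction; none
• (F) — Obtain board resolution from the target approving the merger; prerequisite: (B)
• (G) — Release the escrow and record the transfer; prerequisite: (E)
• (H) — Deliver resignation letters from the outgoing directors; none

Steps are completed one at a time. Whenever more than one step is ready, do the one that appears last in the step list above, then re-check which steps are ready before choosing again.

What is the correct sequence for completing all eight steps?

(H), (E), (G), (D), (C), (B), (F), (A)

(H), (E) and (C) have no prerequisites; (H) is listed later, so (H) is first.
Ready: (E), (D) and (C). (E) is listed later → (E).
Ready: (G), (D) and (C). (G) is listed later → (G).
Now (D) and (C) have their prerequisites met. (D) is listed later, so (D) next.
Next only (C) has its prerequisites met → (C).
(B) needed (C), now all done → (B).
(F) needed (B), now all done → (F).
Next only (A) has its prerequisites met → (A).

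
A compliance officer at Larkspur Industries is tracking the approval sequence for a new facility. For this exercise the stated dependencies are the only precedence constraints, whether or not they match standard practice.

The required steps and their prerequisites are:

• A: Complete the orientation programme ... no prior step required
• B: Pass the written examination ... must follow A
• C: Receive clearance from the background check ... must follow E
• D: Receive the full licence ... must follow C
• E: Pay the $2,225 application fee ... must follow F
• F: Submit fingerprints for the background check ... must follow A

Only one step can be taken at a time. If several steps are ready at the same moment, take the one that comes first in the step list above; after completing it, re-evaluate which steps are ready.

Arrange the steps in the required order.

A → B → F → E → C → D

A is the only step with nothing outstanding, so it goes first.
B and F are both available; B is listed earlier → B.
F is the only step now ready → F.
Next only E has its prerequisites met → E.
C needed E, now all done → C.
D is the only step now ready → D.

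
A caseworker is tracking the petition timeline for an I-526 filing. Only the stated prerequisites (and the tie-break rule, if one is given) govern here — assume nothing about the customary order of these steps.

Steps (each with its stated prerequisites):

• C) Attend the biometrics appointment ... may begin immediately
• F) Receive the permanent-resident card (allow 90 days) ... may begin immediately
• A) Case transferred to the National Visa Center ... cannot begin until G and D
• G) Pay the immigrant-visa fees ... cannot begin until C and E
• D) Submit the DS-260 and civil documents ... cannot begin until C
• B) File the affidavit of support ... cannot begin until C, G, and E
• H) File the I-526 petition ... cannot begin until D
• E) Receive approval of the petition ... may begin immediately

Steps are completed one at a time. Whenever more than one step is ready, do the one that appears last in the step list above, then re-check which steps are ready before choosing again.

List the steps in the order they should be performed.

E F C D H G B A

Nothing is required for E, F and C. E is listed later → E first.
Ready: F and C. F is listed later → F.
Next only C has its prerequisites met → C.
Ready: D and G. D is listed later → D.
H and G are both available; H is listed later → H.
Next only G has its prerequisites met → G.
Now B and A have their prerequisites met. B is listed later, so B next.
A is the only step now ready → A.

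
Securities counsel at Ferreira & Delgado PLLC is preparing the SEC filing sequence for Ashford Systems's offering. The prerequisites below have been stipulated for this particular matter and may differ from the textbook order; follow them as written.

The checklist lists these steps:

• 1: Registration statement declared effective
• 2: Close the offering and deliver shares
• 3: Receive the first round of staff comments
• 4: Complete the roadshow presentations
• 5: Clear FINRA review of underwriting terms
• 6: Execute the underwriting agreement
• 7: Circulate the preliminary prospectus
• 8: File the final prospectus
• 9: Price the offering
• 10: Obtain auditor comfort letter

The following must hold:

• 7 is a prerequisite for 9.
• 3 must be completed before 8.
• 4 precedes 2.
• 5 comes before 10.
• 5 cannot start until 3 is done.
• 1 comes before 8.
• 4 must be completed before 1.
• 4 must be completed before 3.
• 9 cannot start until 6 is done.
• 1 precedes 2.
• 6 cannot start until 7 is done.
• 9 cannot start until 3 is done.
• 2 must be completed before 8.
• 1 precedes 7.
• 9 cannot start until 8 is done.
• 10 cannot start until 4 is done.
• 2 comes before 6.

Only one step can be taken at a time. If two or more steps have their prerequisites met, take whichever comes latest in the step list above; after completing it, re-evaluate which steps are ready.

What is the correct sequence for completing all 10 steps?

4 is the only step with nothing outstanding, so it goes first.
3 and 1 are both available; 3 is listed later → 3.
Ready: 5 and 1. 5 is listed later → 5.
10 and 1 are both available; 10 is listed later → 10.
That leaves 1 as the only ready step → 1.
7 and 2 are both available; 7 is listed later → 7.
2 needed 4 and 1, now all done → 2.
8 and 6 are both available; 8 is listed later → 8.
6 is the only step now ready → 6.
9 is the only step now ready → 9.

4, 3, 5, 10, 1, 7, 2, 8, 6, 9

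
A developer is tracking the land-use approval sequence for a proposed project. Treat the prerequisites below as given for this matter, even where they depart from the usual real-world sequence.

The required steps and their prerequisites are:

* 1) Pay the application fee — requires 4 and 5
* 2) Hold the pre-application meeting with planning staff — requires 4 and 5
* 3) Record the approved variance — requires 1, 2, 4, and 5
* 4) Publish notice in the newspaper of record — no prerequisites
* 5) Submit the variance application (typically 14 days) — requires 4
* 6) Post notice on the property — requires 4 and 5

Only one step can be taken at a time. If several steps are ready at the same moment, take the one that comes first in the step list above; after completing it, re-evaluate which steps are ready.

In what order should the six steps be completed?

4 5 1 2 3 6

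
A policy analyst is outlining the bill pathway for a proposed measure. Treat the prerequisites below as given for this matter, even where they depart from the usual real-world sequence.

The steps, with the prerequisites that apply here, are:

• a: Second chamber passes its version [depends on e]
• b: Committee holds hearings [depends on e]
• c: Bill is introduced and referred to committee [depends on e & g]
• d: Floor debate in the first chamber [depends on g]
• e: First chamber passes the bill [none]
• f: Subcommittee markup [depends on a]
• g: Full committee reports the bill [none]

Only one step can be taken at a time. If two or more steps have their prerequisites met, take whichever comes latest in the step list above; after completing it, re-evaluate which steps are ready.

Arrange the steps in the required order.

g → e → d → c → b → a → f

Nothing is required for g and e. g is listed later → g first.
Ready: e and d. e is listed later → e.
d, c, b and a are all available; d is listed later → d.
Ready: c, b and a. c is listed later → c.
b and a are both available; b is listed later → b.
Next only a has its prerequisites met → a.
f is the only step now ready → f.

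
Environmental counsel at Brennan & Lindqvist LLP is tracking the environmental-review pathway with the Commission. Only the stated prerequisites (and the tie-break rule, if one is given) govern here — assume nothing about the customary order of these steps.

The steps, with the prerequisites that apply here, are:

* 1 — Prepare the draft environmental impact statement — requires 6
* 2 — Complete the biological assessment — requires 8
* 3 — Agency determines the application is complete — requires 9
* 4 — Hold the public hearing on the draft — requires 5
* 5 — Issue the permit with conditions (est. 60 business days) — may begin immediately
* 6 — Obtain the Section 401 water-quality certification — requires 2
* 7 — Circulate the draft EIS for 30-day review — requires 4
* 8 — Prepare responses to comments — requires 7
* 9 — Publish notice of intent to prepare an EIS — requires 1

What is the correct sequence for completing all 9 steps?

Only 5 has no prerequisites, so it is first.
4 needed 5, now all done → 4.
7 needed 4, now all done → 7.
8 is the only step now ready → 8.
Next only 2 has its prerequisites met → 2.
6 needed 2, now all done → 6.
Next only 1 has its prerequisites met → 1.
9 needed 1, now all done → 9.
3 is the only step now ready → 3.

5 → 4 → 7 → 8 → 2 → 6 → 1 → 9 → 3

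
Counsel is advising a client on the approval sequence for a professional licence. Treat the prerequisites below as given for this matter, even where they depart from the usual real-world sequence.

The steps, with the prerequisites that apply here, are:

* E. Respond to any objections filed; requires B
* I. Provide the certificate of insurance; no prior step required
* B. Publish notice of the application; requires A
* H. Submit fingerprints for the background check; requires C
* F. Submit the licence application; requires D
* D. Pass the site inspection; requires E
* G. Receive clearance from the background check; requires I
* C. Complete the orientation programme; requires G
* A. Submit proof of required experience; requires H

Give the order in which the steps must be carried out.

I, G, C, H, A, B, E, D, F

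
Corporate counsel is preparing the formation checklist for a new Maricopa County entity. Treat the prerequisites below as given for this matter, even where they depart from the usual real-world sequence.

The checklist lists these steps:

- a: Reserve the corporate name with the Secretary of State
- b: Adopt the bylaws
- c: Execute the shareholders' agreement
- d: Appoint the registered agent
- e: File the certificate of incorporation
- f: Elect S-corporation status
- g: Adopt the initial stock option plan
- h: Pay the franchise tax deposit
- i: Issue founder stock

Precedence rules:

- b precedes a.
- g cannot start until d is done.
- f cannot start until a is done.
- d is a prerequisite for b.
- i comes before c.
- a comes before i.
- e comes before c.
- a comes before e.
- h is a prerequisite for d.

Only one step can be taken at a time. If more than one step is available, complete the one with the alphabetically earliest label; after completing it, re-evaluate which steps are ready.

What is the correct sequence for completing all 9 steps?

h d b a e f g i c

h has no prerequisites → h first.
d needed h, now all done → d.
Ready: b and g. b has the earlier label → b.
a now also ready, so the ready set is {a, g}; a has the earlier label → a.
e, f and i now also ready, so the ready set is {e, f, g, i}; e has the earlier label → e.
Now f, g and i have their prerequisites met. f has the earlier label, so f next.
Ready: g and i. g has the earlier label → g.
i needed a, now all done → i.
That leaves c as the only ready step → c.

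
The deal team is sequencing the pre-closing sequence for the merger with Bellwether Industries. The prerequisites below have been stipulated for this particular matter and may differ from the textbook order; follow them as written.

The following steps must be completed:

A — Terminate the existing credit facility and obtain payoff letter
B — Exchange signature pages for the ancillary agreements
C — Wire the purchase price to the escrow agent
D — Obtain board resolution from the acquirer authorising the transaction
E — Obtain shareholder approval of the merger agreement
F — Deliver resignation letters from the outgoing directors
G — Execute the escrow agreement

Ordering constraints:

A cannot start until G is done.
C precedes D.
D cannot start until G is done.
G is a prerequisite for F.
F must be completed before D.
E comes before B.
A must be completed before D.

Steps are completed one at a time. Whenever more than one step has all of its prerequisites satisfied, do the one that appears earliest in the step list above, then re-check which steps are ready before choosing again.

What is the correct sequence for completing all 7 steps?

C, E, B, G, A, F, D

Nothing is required for C, E and G. C is listed earlier → C first.
Ready: E and G. E is listed earlier → E.
B now also ready, so the ready set is {B, G}; B is listed earlier → B.
G is the only step now ready → G.
Now A and F have their prerequisites met. A is listed earlier, so A next.
F needed G, now all done → F.
D is the only step now ready → D.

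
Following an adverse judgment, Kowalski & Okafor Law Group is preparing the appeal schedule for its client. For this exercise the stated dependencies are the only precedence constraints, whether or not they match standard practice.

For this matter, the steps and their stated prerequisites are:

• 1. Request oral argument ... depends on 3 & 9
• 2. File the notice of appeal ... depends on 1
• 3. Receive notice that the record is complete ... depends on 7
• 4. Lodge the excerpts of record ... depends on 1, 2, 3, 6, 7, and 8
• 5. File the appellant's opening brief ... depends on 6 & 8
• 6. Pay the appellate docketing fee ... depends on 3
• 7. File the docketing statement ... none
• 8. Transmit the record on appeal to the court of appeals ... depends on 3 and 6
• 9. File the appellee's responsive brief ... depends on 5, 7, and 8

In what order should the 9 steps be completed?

7, 3, 6, 8, 5, 9, 1, 2, 4

Only 7 has no prerequisites, so it is first.
Next only 3 has its prerequisites met → 3.
That leaves 6 as the only ready step → 6.
That leaves 8 as the only ready step → 8.
5 is the only step now ready → 5.
9 needed 5, 7 and 8, now all done → 9.
1 is the only step now ready → 1.
2 is the only step now ready → 2.
4 needed 1, 2, 3, 6, 7 and 8, now all done → 4.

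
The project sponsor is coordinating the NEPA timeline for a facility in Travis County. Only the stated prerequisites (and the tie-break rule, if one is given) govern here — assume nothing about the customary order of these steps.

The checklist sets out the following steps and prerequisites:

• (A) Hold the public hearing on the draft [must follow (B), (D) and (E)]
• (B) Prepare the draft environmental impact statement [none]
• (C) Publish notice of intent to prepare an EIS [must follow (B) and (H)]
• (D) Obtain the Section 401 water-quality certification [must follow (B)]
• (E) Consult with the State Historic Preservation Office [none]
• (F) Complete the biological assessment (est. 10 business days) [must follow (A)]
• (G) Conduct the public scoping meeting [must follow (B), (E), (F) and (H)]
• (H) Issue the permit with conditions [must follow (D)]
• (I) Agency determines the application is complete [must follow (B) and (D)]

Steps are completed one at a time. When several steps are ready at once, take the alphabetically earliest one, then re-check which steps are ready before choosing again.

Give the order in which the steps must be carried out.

Nothing is required for (B) and (E). (B) has the earlier label → (B) first.
(D) now also ready, so the ready set is {(D), (E)}; (D) has the earlier label → (D).
Now (E), (H) and (I) have their prerequisites met. (E) has the earlier label, so (E) next.
(A) now also ready, so the ready set is {(A), (H), (I)}; (A) has the earlier label → (A).
Now (F), (H) and (I) have their prerequisites met. (F) has the earlier label, so (F) next.
Ready: (H) and (I). (H) has the earlier label → (H).
(C), (G) and (I) are all available; (C) has the earlier label → (C).
(G) and (I) are both available; (G) has the earlier label → (G).
(I) needed (B) and (D), now all done → (I).

(B), (D), (E), (A), (F), (H), (C), (G), (I)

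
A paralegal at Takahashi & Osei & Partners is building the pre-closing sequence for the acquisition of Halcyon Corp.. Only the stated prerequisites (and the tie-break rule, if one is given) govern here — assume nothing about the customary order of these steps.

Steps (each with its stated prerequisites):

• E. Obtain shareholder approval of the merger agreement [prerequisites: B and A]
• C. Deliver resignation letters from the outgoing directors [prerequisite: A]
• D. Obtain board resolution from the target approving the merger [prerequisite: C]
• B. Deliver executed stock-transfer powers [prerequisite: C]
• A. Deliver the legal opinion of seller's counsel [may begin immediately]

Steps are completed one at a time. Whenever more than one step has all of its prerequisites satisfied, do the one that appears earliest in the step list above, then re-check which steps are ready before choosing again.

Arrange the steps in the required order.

A → C → D → B → E

Only A has no prerequisites, so it is first.
C needed A, now all done → C.
D and B are both available; D is listed earlier → D.
Next only B has its prerequisites met → B.
E needed B and A, now all done → E.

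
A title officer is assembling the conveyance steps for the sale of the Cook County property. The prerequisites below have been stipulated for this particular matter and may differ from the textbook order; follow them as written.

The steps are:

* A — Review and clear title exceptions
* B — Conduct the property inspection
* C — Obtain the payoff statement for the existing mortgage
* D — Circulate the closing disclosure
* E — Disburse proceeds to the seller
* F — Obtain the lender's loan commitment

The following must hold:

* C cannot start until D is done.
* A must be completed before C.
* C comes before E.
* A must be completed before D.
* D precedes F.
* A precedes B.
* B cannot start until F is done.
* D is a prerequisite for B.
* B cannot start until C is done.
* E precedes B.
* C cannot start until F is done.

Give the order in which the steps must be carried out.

A, D, F, C, E, B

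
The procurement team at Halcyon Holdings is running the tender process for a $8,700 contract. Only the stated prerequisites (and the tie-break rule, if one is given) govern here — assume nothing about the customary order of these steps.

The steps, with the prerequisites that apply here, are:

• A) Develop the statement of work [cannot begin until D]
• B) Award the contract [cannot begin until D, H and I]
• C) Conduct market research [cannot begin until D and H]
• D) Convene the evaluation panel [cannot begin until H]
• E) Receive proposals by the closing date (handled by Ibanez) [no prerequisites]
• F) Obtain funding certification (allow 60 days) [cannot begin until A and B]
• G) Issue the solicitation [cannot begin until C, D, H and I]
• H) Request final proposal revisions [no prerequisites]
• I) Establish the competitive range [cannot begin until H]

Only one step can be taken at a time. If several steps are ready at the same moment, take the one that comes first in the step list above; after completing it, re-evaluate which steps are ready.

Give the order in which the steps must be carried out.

E and H have no prerequisites; E is listed earlier, so E is first.
H is the only step now ready → H.
Now D and I have their prerequisites met. D is listed earlier, so D next.
A, C and I are all available; A is listed earlier → A.
Ready: C and I. C is listed earlier → C.
I needed H, now all done → I.
B and G are both available; B is listed earlier → B.
Ready: F and G. F is listed earlier → F.
G needed C, D, H and I, now all done → G.

E → H → D → A → C → I → B → F → G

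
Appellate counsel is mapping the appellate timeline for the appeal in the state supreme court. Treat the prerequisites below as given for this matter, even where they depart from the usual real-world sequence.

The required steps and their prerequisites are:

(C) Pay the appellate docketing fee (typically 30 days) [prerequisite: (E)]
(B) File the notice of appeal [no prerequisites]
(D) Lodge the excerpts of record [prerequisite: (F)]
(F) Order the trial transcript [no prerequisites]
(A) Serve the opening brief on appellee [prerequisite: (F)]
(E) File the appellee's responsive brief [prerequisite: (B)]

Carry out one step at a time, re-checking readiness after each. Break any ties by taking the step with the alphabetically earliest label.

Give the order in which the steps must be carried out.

(B), (E), (C), (F), (A), (D)

(B) and (F) have no prerequisites; (B) has the earlier label, so (B) is first.
(E) now also ready, so the ready set is {(E), (F)}; (E) has the earlier label → (E).
(C) now also ready, so the ready set is {(C), (F)}; (C) has the earlier label → (C).
That leaves (F) as the only ready step → (F).
(A) and (D) are both available; (A) has the earlier label → (A).
Next only (D) has its prerequisites met → (D).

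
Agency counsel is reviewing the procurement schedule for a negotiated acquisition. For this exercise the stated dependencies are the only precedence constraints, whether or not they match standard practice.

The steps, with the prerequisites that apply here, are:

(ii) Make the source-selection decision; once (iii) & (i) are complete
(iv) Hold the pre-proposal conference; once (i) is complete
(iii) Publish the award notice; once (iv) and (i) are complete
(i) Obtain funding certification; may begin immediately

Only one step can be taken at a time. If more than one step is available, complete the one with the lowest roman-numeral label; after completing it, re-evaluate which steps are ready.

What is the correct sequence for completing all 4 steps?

(i) is the only step with nothing outstanding, so it goes first.
(iv) needed (i), now all done → (iv).
(iii) needed (i) and (iv), now all done → (iii).
(ii) is the only step now ready → (ii).

(i), (iv), (iii), (ii)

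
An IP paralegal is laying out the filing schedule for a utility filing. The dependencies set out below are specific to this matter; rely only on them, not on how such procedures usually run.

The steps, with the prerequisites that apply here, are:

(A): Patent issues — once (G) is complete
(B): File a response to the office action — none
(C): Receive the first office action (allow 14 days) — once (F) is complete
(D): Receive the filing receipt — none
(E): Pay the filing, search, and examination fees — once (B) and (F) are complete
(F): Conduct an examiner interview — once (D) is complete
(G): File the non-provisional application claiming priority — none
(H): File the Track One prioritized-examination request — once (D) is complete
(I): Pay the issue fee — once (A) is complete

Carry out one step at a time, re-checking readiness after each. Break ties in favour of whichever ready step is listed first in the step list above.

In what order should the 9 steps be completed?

Nothing is required for (B), (D) and (G). (B) is listed earlier → (B) first.
(D) and (G) are both available; (D) is listed earlier → (D).
Now (F), (G) and (H) have their prerequisites met. (F) is listed earlier, so (F) next.
(C) and (E) now also ready, so the ready set is {(C), (E), (G), (H)}; (C) is listed earlier → (C).
Ready: (E), (G) and (H). (E) is listed earlier → (E).
Ready: (G) and (H). (G) is listed earlier → (G).
(A) now also ready, so the ready set is {(A), (H)}; (A) is listed earlier → (A).
(I) now also ready, so the ready set is {(H), (I)}; (H) is listed earlier → (H).
(I) needed (A), now all done → (I).

(B), (D), (F), (C), (E), (G), (A), (H), (I)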